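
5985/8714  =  5985/8714 = 0.69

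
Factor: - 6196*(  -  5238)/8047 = 32454648/8047 =2^3*3^3*13^( - 1) * 97^1*619^( -1 )*1549^1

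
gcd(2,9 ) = 1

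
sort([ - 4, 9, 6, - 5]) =[ - 5, - 4, 6, 9 ] 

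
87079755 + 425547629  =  512627384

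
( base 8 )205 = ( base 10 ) 133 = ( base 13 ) A3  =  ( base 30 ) 4d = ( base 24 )5D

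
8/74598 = 4/37299 = 0.00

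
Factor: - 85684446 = -2^1*3^3*421^1*3769^1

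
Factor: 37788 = 2^2*3^1*47^1*67^1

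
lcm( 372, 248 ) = 744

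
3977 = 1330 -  - 2647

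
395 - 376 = 19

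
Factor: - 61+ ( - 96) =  - 157= - 157^1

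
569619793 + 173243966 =742863759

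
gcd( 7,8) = 1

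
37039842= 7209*5138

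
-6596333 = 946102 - 7542435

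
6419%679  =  308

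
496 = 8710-8214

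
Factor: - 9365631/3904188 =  - 2^( - 2)*11^1*283807^1*325349^(  -  1 )= - 3121877/1301396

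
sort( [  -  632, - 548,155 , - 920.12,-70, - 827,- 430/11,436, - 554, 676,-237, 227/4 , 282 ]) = [ - 920.12, - 827, - 632, - 554, - 548, - 237, - 70, - 430/11,  227/4,  155 , 282,436,676]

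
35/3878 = 5/554 = 0.01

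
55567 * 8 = 444536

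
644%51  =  32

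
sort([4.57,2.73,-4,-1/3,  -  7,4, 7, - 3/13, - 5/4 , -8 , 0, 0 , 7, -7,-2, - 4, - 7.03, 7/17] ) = [-8,-7.03, - 7 ,-7 ,  -  4,  -  4, - 2 , - 5/4, - 1/3, - 3/13,0, 0, 7/17,2.73, 4, 4.57, 7,  7 ] 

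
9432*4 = 37728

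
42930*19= 815670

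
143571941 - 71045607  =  72526334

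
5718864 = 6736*849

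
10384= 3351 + 7033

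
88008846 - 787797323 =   -  699788477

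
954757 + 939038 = 1893795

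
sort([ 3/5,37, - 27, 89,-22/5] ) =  [-27, - 22/5,  3/5 , 37,89]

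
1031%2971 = 1031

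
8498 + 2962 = 11460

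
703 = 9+694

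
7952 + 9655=17607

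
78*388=30264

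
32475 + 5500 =37975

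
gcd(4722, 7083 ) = 2361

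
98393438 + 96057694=194451132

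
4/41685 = 4/41685  =  0.00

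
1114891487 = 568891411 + 546000076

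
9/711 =1/79 = 0.01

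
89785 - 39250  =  50535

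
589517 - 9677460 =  - 9087943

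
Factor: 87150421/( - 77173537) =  - 7^( - 1)*11024791^( - 1)*87150421^1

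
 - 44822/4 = - 22411/2=- 11205.50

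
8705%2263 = 1916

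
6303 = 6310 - 7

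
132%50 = 32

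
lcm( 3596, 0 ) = 0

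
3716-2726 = 990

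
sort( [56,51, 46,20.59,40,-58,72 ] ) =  [  -  58, 20.59, 40, 46 , 51, 56,  72]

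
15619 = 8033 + 7586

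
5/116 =5/116= 0.04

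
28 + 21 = 49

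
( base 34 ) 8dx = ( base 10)9723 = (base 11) 733a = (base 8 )22773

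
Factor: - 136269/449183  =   - 27/89 = -3^3*89^( - 1 ) 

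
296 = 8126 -7830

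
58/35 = 58/35 = 1.66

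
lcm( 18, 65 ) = 1170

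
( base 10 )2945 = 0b101110000001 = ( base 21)6E5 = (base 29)3eg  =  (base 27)412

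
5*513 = 2565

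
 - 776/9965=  - 1 + 9189/9965  =  - 0.08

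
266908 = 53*5036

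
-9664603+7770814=-1893789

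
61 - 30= 31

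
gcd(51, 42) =3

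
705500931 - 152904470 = 552596461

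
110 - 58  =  52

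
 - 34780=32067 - 66847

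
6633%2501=1631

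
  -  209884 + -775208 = - 985092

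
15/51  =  5/17 =0.29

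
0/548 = 0 = 0.00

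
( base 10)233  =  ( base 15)108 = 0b11101001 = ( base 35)6N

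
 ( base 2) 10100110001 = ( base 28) 1JD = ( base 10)1329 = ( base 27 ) 1m6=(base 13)7B3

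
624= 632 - 8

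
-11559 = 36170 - 47729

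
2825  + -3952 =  - 1127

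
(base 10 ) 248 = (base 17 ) ea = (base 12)188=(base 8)370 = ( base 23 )ai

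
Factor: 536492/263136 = 134123/65784 = 2^( - 3) * 3^ (-1 ) * 11^1* 89^1 * 137^1*2741^( - 1 ) 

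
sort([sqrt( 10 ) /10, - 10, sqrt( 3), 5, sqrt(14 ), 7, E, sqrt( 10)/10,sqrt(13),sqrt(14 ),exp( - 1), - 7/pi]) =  [ - 10, - 7/pi,sqrt( 10 )/10, sqrt( 10 )/10,exp( - 1 ),sqrt( 3 ), E,sqrt( 13),sqrt(14 ),sqrt( 14 ),5,7] 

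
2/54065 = 2/54065= 0.00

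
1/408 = 1/408 = 0.00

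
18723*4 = 74892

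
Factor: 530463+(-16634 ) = 513829^1 = 513829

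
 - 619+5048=4429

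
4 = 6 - 2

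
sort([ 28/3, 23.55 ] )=[ 28/3,23.55]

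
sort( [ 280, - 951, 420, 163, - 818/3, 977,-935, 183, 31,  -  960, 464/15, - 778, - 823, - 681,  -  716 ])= [-960, - 951, - 935, - 823,  -  778,  -  716, - 681, - 818/3, 464/15,31, 163, 183,  280,  420,  977 ]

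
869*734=637846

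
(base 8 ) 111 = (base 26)2l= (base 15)4D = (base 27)2J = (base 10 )73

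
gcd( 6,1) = 1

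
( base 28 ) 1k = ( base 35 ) 1D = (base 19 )2a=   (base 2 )110000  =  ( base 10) 48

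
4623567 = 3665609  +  957958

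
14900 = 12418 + 2482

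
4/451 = 4/451 = 0.01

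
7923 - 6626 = 1297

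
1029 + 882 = 1911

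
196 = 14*14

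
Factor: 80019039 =3^1*569^1*46877^1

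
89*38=3382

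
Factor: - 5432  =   - 2^3*7^1 *97^1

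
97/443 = 97/443 = 0.22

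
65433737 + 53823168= 119256905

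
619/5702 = 619/5702  =  0.11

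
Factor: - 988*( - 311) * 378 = 116147304 = 2^3 * 3^3*7^1 *13^1 * 19^1*311^1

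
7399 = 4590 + 2809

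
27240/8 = 3405 = 3405.00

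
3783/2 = 3783/2=   1891.50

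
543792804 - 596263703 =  - 52470899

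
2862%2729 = 133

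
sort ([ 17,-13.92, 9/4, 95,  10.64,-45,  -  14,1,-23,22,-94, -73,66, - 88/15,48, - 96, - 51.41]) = [-96, - 94,-73,-51.41 ,-45, - 23, -14, - 13.92,-88/15,1, 9/4,10.64, 17 , 22,48, 66,95]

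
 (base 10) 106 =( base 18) 5g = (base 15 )71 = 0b1101010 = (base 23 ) 4E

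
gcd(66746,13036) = 2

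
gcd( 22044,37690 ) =2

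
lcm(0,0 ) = 0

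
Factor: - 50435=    - 5^1*7^1*11^1 * 131^1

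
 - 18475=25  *( - 739)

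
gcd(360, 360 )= 360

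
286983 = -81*( - 3543)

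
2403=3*801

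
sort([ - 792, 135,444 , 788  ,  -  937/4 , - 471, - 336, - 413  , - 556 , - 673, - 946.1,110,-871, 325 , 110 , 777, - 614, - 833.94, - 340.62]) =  [ - 946.1, - 871, - 833.94, - 792, - 673, - 614, - 556, - 471, - 413, - 340.62,-336, - 937/4, 110,110 , 135 , 325 , 444, 777,  788] 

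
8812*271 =2388052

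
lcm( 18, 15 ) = 90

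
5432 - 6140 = -708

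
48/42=8/7 = 1.14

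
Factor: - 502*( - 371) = 2^1*7^1 * 53^1 * 251^1 =186242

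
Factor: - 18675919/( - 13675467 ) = 3^(  -  1)*13^( - 1)*31^1*59^1*109^( - 1)*3217^(- 1)*10211^1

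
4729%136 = 105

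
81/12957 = 27/4319 = 0.01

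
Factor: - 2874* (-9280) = 2^7*3^1*5^1 * 29^1*479^1 = 26670720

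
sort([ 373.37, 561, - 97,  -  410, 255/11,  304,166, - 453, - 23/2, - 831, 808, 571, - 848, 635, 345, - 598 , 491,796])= [ - 848, - 831, - 598, - 453, - 410, - 97, - 23/2, 255/11,166, 304,345 , 373.37, 491,  561, 571, 635,  796, 808] 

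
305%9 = 8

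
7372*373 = 2749756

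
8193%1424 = 1073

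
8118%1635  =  1578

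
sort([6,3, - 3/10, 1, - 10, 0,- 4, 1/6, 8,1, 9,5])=[-10,-4, - 3/10, 0 , 1/6, 1 , 1,3,5,  6 , 8,9] 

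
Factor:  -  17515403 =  -31^1*565013^1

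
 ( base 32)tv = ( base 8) 1677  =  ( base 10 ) 959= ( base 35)RE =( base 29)142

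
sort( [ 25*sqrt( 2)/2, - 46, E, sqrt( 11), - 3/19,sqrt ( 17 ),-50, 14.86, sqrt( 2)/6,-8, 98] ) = [  -  50, - 46,-8, - 3/19,  sqrt(2) /6,E,  sqrt(11 ),sqrt( 17),  14.86,25*sqrt(2) /2, 98 ]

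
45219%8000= 5219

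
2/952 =1/476= 0.00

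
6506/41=6506/41 = 158.68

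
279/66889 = 279/66889 =0.00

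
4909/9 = 4909/9 = 545.44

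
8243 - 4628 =3615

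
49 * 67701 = 3317349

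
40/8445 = 8/1689 = 0.00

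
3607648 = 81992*44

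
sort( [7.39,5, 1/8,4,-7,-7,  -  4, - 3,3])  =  [-7, - 7, - 4,-3 , 1/8,3,4,5,7.39 ]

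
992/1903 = 992/1903=0.52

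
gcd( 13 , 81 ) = 1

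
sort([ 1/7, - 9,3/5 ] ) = [ - 9 , 1/7,3/5 ] 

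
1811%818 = 175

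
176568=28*6306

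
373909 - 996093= -622184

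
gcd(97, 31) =1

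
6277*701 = 4400177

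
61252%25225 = 10802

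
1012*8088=8185056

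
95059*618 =58746462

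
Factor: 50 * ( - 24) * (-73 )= 2^4*3^1 * 5^2*73^1 = 87600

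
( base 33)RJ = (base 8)1616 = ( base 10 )910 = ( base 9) 1221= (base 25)1BA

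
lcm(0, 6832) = 0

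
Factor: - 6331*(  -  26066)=2^1*13^1*487^1*13033^1 = 165023846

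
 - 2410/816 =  - 1205/408 = - 2.95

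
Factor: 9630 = 2^1*3^2*5^1*107^1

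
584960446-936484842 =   -  351524396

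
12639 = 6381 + 6258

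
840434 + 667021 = 1507455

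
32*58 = 1856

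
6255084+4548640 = 10803724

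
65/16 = 4 + 1/16 = 4.06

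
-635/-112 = 635/112 =5.67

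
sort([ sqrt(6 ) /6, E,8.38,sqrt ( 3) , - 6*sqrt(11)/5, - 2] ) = [ - 6*sqrt( 11) /5,-2,sqrt(6)/6,sqrt ( 3),E, 8.38 ]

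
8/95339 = 8/95339 = 0.00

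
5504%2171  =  1162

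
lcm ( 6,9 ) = 18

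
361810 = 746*485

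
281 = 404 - 123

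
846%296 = 254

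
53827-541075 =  - 487248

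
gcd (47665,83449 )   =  1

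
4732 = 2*2366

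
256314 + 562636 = 818950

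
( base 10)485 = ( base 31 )fk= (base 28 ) H9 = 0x1E5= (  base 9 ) 588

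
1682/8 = 841/4 = 210.25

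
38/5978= 19/2989 = 0.01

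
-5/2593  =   - 5/2593 = -0.00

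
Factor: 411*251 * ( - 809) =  - 83457249= -  3^1*137^1 *251^1*809^1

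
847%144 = 127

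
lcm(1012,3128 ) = 34408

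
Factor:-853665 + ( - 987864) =-3^1*29^1*61^1*347^1 = -1841529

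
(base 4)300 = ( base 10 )48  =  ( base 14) 36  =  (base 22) 24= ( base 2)110000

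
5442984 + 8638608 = 14081592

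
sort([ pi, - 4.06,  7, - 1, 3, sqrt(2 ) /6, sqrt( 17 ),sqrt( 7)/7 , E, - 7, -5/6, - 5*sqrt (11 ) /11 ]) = [  -  7, - 4.06, - 5*sqrt( 11 )/11 ,-1, - 5/6,sqrt( 2 ) /6, sqrt(7 ) /7, E, 3, pi, sqrt(17 ), 7 ] 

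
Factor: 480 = 2^5*3^1*5^1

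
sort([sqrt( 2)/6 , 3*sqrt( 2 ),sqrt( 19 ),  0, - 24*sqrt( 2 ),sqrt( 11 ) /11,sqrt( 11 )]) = [ - 24*sqrt(2 ),0,sqrt( 2 )/6,sqrt( 11) /11, sqrt( 11 ),3*sqrt( 2 ) , sqrt( 19)]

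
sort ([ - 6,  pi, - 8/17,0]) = [ - 6, - 8/17,0,pi ]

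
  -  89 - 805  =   - 894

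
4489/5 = 4489/5 = 897.80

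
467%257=210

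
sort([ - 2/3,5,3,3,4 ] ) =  [ - 2/3,3,3,4,5]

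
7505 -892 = 6613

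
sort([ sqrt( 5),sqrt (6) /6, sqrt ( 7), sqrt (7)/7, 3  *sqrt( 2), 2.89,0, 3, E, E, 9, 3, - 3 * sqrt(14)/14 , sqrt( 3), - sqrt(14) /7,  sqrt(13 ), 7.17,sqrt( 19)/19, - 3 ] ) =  [  -  3, - 3*sqrt(14)/14,-sqrt (14)/7, 0,  sqrt ( 19 ) /19,sqrt(7)/7,sqrt( 6)/6,sqrt( 3 )  ,  sqrt( 5 ), sqrt( 7),E, E,2.89,3,  3, sqrt( 13 ),3*sqrt(2 ), 7.17, 9]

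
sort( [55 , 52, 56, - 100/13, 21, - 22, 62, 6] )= [ - 22, - 100/13,6,21, 52,55,  56, 62 ]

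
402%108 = 78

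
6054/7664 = 3027/3832= 0.79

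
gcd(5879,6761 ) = 1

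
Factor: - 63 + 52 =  -11^1 =- 11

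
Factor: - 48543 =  - 3^1* 11^1*1471^1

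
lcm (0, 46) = 0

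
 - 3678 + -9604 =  - 13282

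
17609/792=22 + 185/792 = 22.23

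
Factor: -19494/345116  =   - 2^(-1 )*3^3*239^( - 1) = - 27/478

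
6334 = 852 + 5482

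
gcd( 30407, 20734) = 1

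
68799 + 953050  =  1021849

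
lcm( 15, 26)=390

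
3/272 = 3/272 = 0.01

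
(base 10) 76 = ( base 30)2g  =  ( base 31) 2E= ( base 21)3d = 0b1001100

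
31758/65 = 31758/65 =488.58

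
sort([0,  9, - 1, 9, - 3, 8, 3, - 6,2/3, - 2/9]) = [ - 6, - 3, - 1,  -  2/9, 0 , 2/3,3 , 8,9,9]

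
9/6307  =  9/6307= 0.00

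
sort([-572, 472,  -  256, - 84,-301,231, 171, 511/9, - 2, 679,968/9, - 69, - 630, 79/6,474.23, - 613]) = [  -  630, - 613, - 572,-301,-256, - 84, - 69 ,-2, 79/6, 511/9,968/9, 171,231, 472,474.23, 679] 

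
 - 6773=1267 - 8040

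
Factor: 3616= 2^5*113^1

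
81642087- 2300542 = 79341545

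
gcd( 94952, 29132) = 4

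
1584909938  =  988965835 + 595944103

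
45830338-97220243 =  - 51389905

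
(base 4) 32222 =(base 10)938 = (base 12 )662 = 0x3aa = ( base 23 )1hi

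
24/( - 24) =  -1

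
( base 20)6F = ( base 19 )72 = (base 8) 207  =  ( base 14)99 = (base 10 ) 135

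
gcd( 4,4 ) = 4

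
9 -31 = - 22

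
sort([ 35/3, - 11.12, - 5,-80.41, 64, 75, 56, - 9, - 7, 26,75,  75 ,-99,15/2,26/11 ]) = [ - 99,  -  80.41, - 11.12,-9,  -  7 , - 5,26/11, 15/2,  35/3, 26, 56,64,75, 75, 75 ]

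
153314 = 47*3262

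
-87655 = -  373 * 235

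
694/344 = 347/172 = 2.02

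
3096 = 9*344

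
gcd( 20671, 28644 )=7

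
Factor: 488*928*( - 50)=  - 22643200 =- 2^9*5^2*29^1*61^1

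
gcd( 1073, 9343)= 1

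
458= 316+142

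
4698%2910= 1788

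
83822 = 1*83822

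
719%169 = 43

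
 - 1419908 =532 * ( - 2669)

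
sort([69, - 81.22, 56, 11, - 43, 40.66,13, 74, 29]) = [ - 81.22,-43, 11, 13, 29, 40.66, 56, 69,74]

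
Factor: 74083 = 23^1*3221^1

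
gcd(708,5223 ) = 3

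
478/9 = 478/9 = 53.11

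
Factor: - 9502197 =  - 3^1*23^1*137713^1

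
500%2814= 500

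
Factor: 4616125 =5^3*36929^1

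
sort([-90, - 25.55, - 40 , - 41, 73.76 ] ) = [ - 90, - 41,-40, - 25.55, 73.76]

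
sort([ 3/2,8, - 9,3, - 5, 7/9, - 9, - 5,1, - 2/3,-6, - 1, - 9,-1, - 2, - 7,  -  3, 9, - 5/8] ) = [- 9 , - 9, - 9, - 7, - 6, - 5, - 5, - 3, - 2,  -  1, - 1, - 2/3, -5/8,7/9,1,3/2, 3,8,9]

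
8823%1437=201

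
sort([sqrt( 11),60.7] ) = [sqrt( 11),60.7]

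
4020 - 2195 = 1825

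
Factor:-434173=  - 83^1 *5231^1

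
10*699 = 6990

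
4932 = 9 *548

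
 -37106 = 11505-48611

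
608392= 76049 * 8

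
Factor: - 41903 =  - 41903^1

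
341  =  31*11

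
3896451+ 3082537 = 6978988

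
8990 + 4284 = 13274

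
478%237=4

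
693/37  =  18+27/37 = 18.73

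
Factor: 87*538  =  2^1*3^1*29^1*269^1  =  46806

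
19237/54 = 19237/54=356.24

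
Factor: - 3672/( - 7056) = 51/98 = 2^(  -  1 )*3^1*7^( - 2)*17^1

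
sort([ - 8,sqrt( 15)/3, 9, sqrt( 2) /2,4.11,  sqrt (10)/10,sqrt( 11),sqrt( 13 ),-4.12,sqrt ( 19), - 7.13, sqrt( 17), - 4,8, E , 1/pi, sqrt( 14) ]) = [-8, - 7.13,-4.12, - 4,sqrt( 10)/10, 1/pi,  sqrt( 2 )/2, sqrt(15)/3,  E,  sqrt( 11),sqrt(13 ),sqrt(14), 4.11, sqrt( 17),sqrt( 19),8,9 ] 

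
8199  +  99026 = 107225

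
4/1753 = 4/1753 = 0.00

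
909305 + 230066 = 1139371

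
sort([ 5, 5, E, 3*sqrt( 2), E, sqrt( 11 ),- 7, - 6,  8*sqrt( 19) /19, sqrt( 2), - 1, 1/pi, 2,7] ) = [ - 7, - 6,  -  1  ,  1/pi, sqrt(2), 8*sqrt( 19)/19, 2, E,E, sqrt (11), 3*sqrt(2 ),  5, 5,7]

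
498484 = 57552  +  440932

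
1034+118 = 1152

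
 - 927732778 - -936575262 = 8842484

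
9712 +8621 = 18333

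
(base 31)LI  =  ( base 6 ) 3033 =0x29D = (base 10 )669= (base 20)1D9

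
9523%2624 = 1651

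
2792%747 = 551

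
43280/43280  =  1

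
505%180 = 145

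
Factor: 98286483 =3^1*139^1*235699^1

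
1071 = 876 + 195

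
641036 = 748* 857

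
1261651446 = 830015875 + 431635571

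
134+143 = 277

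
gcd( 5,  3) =1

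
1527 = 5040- 3513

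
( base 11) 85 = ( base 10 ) 93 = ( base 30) 33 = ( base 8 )135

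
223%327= 223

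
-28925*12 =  - 347100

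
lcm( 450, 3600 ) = 3600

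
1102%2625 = 1102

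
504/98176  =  63/12272  =  0.01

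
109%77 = 32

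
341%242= 99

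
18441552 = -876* ( - 21052 ) 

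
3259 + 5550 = 8809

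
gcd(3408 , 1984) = 16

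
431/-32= - 14 +17/32=   -13.47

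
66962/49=9566/7 = 1366.57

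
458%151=5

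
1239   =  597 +642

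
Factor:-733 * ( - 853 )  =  625249 = 733^1*853^1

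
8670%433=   10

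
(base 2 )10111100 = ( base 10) 188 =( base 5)1223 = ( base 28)6k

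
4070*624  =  2539680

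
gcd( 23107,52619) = 7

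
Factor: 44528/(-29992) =-2^1*11^2*163^(- 1)= - 242/163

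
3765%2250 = 1515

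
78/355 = 78/355 = 0.22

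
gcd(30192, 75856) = 16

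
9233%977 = 440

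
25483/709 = 35+668/709 =35.94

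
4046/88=2023/44 =45.98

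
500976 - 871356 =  - 370380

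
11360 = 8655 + 2705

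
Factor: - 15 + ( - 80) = - 95 = - 5^1*19^1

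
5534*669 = 3702246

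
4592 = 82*56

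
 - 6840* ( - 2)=13680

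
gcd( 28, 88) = 4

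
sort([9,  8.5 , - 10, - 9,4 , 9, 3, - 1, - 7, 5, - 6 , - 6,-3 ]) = [ - 10,- 9, - 7, - 6, - 6, - 3,-1,3,4 , 5,  8.5,9,9]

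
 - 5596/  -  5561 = 1 + 35/5561 = 1.01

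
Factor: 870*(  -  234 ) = -203580 = - 2^2*3^3*5^1*13^1*29^1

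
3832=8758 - 4926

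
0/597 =0 = 0.00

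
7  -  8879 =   -  8872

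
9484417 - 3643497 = 5840920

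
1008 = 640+368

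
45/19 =45/19 = 2.37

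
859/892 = 859/892 = 0.96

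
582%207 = 168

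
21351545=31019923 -9668378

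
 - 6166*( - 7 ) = 43162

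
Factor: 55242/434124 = 99/778 = 2^( - 1)*3^2* 11^1*389^( - 1) 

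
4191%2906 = 1285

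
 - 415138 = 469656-884794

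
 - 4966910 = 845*(-5878 ) 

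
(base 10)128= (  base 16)80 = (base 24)58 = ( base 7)242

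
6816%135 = 66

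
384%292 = 92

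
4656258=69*67482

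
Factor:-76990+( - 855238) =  - 2^2*11^1*21187^1 = - 932228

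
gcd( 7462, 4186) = 182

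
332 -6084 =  - 5752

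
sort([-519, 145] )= [-519, 145 ] 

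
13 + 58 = 71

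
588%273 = 42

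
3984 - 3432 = 552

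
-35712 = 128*( - 279 ) 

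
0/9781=0 = 0.00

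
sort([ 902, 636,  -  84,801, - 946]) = [-946, - 84,636, 801,902 ]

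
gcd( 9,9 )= 9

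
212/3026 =106/1513 =0.07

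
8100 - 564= 7536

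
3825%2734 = 1091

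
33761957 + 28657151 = 62419108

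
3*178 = 534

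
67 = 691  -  624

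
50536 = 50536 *1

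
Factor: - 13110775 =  -5^2*41^1*12791^1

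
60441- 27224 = 33217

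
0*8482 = 0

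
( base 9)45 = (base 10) 41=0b101001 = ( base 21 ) 1K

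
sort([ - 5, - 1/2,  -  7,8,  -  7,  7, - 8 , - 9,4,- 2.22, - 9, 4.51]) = [ - 9, - 9,-8,  -  7, - 7, -5, -2.22, - 1/2,4,  4.51,7,8 ]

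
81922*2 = 163844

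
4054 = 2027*2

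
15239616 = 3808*4002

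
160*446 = 71360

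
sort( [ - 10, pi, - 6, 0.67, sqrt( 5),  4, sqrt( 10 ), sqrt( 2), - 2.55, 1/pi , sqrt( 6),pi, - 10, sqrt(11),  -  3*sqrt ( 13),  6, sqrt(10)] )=[-3*sqrt( 13 ), - 10,-10, - 6,- 2.55,  1/pi, 0.67,  sqrt(2),sqrt( 5), sqrt( 6), pi, pi,sqrt( 10),sqrt( 10),sqrt( 11), 4 , 6]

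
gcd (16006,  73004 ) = 2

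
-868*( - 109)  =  94612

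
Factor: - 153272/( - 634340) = 238/985 =2^1*5^(-1)*7^1*17^1*197^( - 1) 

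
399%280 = 119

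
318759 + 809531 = 1128290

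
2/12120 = 1/6060 = 0.00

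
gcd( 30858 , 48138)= 6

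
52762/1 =52762= 52762.00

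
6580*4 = 26320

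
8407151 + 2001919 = 10409070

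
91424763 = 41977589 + 49447174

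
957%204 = 141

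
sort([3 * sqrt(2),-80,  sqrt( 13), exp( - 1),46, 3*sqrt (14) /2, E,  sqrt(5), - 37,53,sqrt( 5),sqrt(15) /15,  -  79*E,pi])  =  [ - 79 * E, - 80,  -  37,sqrt(15 ) /15, exp(-1) , sqrt(5),sqrt( 5 ),E, pi,sqrt(13),  3*sqrt( 2 ),3*sqrt(14)/2, 46, 53]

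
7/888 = 7/888 = 0.01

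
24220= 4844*5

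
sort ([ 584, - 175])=[ - 175,584] 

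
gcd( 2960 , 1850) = 370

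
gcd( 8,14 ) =2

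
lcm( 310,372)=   1860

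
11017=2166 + 8851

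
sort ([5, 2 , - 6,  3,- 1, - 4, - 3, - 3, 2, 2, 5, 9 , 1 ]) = [ - 6 ,-4, - 3, - 3, -1, 1, 2, 2, 2, 3,5,5  ,  9] 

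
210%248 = 210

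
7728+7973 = 15701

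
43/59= 43/59 = 0.73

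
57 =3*19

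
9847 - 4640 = 5207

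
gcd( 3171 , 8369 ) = 1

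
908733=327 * 2779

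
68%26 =16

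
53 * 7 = 371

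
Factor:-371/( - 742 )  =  2^( - 1 )=1/2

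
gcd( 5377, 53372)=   1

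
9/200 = 9/200 = 0.04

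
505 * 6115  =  3088075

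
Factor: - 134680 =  - 2^3  *  5^1*7^1*13^1*37^1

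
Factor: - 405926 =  - 2^1 * 17^1*11939^1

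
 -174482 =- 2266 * 77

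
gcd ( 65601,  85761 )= 9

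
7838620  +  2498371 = 10336991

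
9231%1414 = 747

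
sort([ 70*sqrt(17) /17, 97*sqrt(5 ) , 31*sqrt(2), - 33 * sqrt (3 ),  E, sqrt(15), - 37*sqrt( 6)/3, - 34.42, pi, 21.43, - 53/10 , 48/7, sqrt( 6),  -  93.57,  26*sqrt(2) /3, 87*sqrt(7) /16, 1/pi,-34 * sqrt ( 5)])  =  [ - 93.57,- 34*sqrt ( 5), - 33*sqrt(3), - 34.42, - 37*sqrt ( 6) /3 , - 53/10,1/pi, sqrt(6 ), E,  pi,sqrt( 15), 48/7, 26 * sqrt (2 ) /3, 87 * sqrt(7) /16, 70*sqrt(17) /17,21.43 , 31 * sqrt(2) , 97 * sqrt(5 )]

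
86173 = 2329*37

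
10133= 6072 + 4061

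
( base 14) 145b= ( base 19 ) 9ii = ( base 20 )909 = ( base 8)7031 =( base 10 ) 3609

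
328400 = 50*6568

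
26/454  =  13/227 = 0.06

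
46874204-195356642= - 148482438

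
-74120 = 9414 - 83534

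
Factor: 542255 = 5^1*7^1*15493^1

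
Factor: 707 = 7^1*101^1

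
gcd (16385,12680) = 5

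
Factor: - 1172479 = -7^1*11^1* 15227^1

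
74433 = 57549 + 16884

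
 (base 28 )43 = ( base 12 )97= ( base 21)5a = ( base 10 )115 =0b1110011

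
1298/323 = 4 + 6/323 = 4.02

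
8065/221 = 8065/221  =  36.49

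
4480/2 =2240 = 2240.00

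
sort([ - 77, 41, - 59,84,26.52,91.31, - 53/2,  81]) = [- 77, - 59 , - 53/2,26.52,41, 81,84, 91.31]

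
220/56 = 55/14 =3.93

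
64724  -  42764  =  21960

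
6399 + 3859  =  10258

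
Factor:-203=-7^1*29^1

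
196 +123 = 319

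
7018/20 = 350 + 9/10 = 350.90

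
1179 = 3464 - 2285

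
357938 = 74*4837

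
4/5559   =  4/5559=0.00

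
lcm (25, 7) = 175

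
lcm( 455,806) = 28210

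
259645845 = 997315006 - 737669161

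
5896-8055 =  -2159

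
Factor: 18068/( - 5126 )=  - 9034/2563 = - 2^1*11^( - 1)*233^( - 1)*4517^1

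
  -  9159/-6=1526 +1/2  =  1526.50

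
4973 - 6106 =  - 1133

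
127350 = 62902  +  64448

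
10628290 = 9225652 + 1402638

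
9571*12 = 114852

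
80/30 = 2+2/3 = 2.67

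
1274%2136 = 1274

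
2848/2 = 1424 = 1424.00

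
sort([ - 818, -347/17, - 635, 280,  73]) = [ - 818 ,- 635, - 347/17, 73, 280 ]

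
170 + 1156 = 1326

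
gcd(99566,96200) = 2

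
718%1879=718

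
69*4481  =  309189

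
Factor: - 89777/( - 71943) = 3^( -1)*17^1*5281^1 *23981^( - 1) 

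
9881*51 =503931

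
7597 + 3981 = 11578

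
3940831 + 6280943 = 10221774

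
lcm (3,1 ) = 3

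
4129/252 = 4129/252 = 16.38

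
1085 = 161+924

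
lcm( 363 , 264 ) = 2904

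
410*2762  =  1132420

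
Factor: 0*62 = 0 = 0^1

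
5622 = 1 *5622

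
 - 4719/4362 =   -  1573/1454 = - 1.08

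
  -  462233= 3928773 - 4391006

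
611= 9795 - 9184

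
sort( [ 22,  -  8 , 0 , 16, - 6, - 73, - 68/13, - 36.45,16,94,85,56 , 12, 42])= [-73, - 36.45, - 8, - 6, - 68/13, 0, 12, 16, 16,22,42,56, 85, 94] 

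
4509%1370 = 399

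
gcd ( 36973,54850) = 1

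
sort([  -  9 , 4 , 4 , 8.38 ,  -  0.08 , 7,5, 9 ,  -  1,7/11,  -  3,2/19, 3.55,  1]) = [  -  9, - 3,  -  1, - 0.08, 2/19,  7/11 , 1,  3.55, 4,4, 5  ,  7, 8.38, 9 ] 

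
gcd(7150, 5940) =110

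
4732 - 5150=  - 418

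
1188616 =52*22858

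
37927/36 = 1053 + 19/36= 1053.53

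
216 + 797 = 1013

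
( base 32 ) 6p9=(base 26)a7b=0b1101100101001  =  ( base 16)1B29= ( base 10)6953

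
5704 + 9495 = 15199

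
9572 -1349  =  8223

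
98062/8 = 12257  +  3/4 = 12257.75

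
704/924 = 16/21 = 0.76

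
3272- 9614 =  - 6342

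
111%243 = 111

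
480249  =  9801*49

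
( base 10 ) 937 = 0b1110101001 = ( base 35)QR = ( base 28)15D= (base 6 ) 4201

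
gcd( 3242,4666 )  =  2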